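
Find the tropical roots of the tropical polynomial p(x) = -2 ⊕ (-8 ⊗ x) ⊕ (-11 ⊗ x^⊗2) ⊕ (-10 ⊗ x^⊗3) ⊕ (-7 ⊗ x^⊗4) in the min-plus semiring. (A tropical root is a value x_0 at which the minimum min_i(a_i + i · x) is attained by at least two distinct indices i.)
Roots: {-3, -1, 3, 6}

Each tropical root is a break point of the lower envelope of the lines y = a_i + i · x (there are 5 lines, with slopes 0, 1, ..., 4). Only the lines that attain the minimum somewhere contribute to roots; other lines are dominated. Here the surviving (envelope) indices are i = 4, i = 3, i = 2, i = 1, i = 0.
Intersections between consecutive envelope lines give the roots: for adjacent envelope indices i < j the intersection is x = (a_i − a_j) / (j − i). Reading off the sorted break points: {-3, -1, 3, 6}.
Verification: at each break x_0, at least two indices attain the minimum of min_i(a_i + i · x_0).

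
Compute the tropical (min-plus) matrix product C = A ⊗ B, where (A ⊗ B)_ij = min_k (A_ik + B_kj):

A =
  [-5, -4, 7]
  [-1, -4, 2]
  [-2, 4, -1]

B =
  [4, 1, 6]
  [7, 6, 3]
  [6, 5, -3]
A ⊗ B =
  [-1, -4, -1]
  [3, 0, -1]
  [2, -1, -4]

Apply the min-plus product entry-by-entry:
  C[0][0] = min over k of (A[0][0] + B[0][0] = -5 + 4 = -1, A[0][1] + B[1][0] = -4 + 7 = 3, A[0][2] + B[2][0] = 7 + 6 = 13) = -1 (attained at k = 0)
  C[0][1] = min over k of (A[0][0] + B[0][1] = -5 + 1 = -4, A[0][1] + B[1][1] = -4 + 6 = 2, A[0][2] + B[2][1] = 7 + 5 = 12) = -4 (attained at k = 0)
  C[0][2] = min over k of (A[0][0] + B[0][2] = -5 + 6 = 1, A[0][1] + B[1][2] = -4 + 3 = -1, A[0][2] + B[2][2] = 7 + -3 = 4) = -1 (attained at k = 1)
  C[1][0] = min over k of (A[1][0] + B[0][0] = -1 + 4 = 3, A[1][1] + B[1][0] = -4 + 7 = 3, A[1][2] + B[2][0] = 2 + 6 = 8) = 3 (attained at k = 0)
  C[1][1] = min over k of (A[1][0] + B[0][1] = -1 + 1 = 0, A[1][1] + B[1][1] = -4 + 6 = 2, A[1][2] + B[2][1] = 2 + 5 = 7) = 0 (attained at k = 0)
  C[1][2] = min over k of (A[1][0] + B[0][2] = -1 + 6 = 5, A[1][1] + B[1][2] = -4 + 3 = -1, A[1][2] + B[2][2] = 2 + -3 = -1) = -1 (attained at k = 1)
  C[2][0] = min over k of (A[2][0] + B[0][0] = -2 + 4 = 2, A[2][1] + B[1][0] = 4 + 7 = 11, A[2][2] + B[2][0] = -1 + 6 = 5) = 2 (attained at k = 0)
  C[2][1] = min over k of (A[2][0] + B[0][1] = -2 + 1 = -1, A[2][1] + B[1][1] = 4 + 6 = 10, A[2][2] + B[2][1] = -1 + 5 = 4) = -1 (attained at k = 0)
  C[2][2] = min over k of (A[2][0] + B[0][2] = -2 + 6 = 4, A[2][1] + B[1][2] = 4 + 3 = 7, A[2][2] + B[2][2] = -1 + -3 = -4) = -4 (attained at k = 2)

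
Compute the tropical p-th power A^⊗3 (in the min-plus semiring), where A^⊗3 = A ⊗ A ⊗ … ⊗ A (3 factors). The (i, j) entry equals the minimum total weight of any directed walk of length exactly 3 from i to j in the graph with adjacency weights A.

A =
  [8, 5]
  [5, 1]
A^⊗3 =
  [11, 7]
  [7, 3]

Each entry (A^⊗3)_ij equals the minimum over all length-3 walks i = v_0 → v_1 → … → v_3 = j of Σ_t A[v_t][v_{t+1}]. For example, for (i, j) = (0, 1) we minimise over 4 possible intermediate vertex sequences; the minimum is 7, attained along the walk 0 → 1 → 1 → 1.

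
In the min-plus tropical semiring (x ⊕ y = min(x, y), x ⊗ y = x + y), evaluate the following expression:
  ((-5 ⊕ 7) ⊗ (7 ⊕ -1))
((-5 ⊕ 7) ⊗ (7 ⊕ -1)) = -6

Expand innermost to outermost. Recall ⊕ takes the minimum of its arguments and ⊗ takes their sum. Working out the expression ((-5 ⊕ 7) ⊗ (7 ⊕ -1)) gives -6.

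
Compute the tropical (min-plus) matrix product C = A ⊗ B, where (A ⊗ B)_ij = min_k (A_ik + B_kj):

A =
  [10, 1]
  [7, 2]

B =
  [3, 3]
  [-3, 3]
A ⊗ B =
  [-2, 4]
  [-1, 5]

Apply the min-plus product entry-by-entry:
  C[0][0] = min over k of (A[0][0] + B[0][0] = 10 + 3 = 13, A[0][1] + B[1][0] = 1 + -3 = -2) = -2 (attained at k = 1)
  C[0][1] = min over k of (A[0][0] + B[0][1] = 10 + 3 = 13, A[0][1] + B[1][1] = 1 + 3 = 4) = 4 (attained at k = 1)
  C[1][0] = min over k of (A[1][0] + B[0][0] = 7 + 3 = 10, A[1][1] + B[1][0] = 2 + -3 = -1) = -1 (attained at k = 1)
  C[1][1] = min over k of (A[1][0] + B[0][1] = 7 + 3 = 10, A[1][1] + B[1][1] = 2 + 3 = 5) = 5 (attained at k = 1)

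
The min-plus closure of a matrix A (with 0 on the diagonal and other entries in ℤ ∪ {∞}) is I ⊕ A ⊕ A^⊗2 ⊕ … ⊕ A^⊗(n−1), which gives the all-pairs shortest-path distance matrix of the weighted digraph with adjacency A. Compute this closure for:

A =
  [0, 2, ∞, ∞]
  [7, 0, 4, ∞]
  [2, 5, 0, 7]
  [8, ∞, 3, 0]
Closure =
  [0, 2, 6, 13]
  [6, 0, 4, 11]
  [2, 4, 0, 7]
  [5, 7, 3, 0]

This is the Floyd-Warshall all-pairs shortest-path computation. For each intermediate vertex k = 0, 1, …, 3, update dist[i][j] ← min(dist[i][j], dist[i][k] + dist[k][j]). The final matrix gives, for each (i, j), the minimum total weight of any directed path from i to j (possibly empty when i = j).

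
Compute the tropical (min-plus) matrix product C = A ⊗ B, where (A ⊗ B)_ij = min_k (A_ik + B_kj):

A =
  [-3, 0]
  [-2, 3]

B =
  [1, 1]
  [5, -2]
A ⊗ B =
  [-2, -2]
  [-1, -1]

Apply the min-plus product entry-by-entry:
  C[0][0] = min over k of (A[0][0] + B[0][0] = -3 + 1 = -2, A[0][1] + B[1][0] = 0 + 5 = 5) = -2 (attained at k = 0)
  C[0][1] = min over k of (A[0][0] + B[0][1] = -3 + 1 = -2, A[0][1] + B[1][1] = 0 + -2 = -2) = -2 (attained at k = 0)
  C[1][0] = min over k of (A[1][0] + B[0][0] = -2 + 1 = -1, A[1][1] + B[1][0] = 3 + 5 = 8) = -1 (attained at k = 0)
  C[1][1] = min over k of (A[1][0] + B[0][1] = -2 + 1 = -1, A[1][1] + B[1][1] = 3 + -2 = 1) = -1 (attained at k = 0)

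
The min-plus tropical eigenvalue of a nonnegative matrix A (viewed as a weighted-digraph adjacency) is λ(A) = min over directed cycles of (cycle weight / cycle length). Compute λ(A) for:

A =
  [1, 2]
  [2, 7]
λ(A) = 1

Enumerate directed cycles and compute their means (weight / length). Sample:
  cycle 0 → 0: weight = 1, length = 1, mean = 1/1 ≈ 1.000
  cycle 1 → 1: weight = 7, length = 1, mean = 7/1 ≈ 7.000
  cycle 0 → 1 → 0: weight = 4, length = 2, mean = 4/2 ≈ 2.000
  cycle 1 → 0 → 1: weight = 4, length = 2, mean = 4/2 ≈ 2.000
Minimum mean = 1.000, attained e.g. along the cycle 0 → 0 with weight 1 and length 1. So λ(A) = 1/1 = 1.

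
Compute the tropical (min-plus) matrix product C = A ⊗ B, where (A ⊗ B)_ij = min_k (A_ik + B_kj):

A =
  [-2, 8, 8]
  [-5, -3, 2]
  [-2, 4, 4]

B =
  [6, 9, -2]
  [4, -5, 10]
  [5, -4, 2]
A ⊗ B =
  [4, 3, -4]
  [1, -8, -7]
  [4, -1, -4]

Apply the min-plus product entry-by-entry:
  C[0][0] = min over k of (A[0][0] + B[0][0] = -2 + 6 = 4, A[0][1] + B[1][0] = 8 + 4 = 12, A[0][2] + B[2][0] = 8 + 5 = 13) = 4 (attained at k = 0)
  C[0][1] = min over k of (A[0][0] + B[0][1] = -2 + 9 = 7, A[0][1] + B[1][1] = 8 + -5 = 3, A[0][2] + B[2][1] = 8 + -4 = 4) = 3 (attained at k = 1)
  C[0][2] = min over k of (A[0][0] + B[0][2] = -2 + -2 = -4, A[0][1] + B[1][2] = 8 + 10 = 18, A[0][2] + B[2][2] = 8 + 2 = 10) = -4 (attained at k = 0)
  C[1][0] = min over k of (A[1][0] + B[0][0] = -5 + 6 = 1, A[1][1] + B[1][0] = -3 + 4 = 1, A[1][2] + B[2][0] = 2 + 5 = 7) = 1 (attained at k = 0)
  C[1][1] = min over k of (A[1][0] + B[0][1] = -5 + 9 = 4, A[1][1] + B[1][1] = -3 + -5 = -8, A[1][2] + B[2][1] = 2 + -4 = -2) = -8 (attained at k = 1)
  C[1][2] = min over k of (A[1][0] + B[0][2] = -5 + -2 = -7, A[1][1] + B[1][2] = -3 + 10 = 7, A[1][2] + B[2][2] = 2 + 2 = 4) = -7 (attained at k = 0)
  C[2][0] = min over k of (A[2][0] + B[0][0] = -2 + 6 = 4, A[2][1] + B[1][0] = 4 + 4 = 8, A[2][2] + B[2][0] = 4 + 5 = 9) = 4 (attained at k = 0)
  C[2][1] = min over k of (A[2][0] + B[0][1] = -2 + 9 = 7, A[2][1] + B[1][1] = 4 + -5 = -1, A[2][2] + B[2][1] = 4 + -4 = 0) = -1 (attained at k = 1)
  C[2][2] = min over k of (A[2][0] + B[0][2] = -2 + -2 = -4, A[2][1] + B[1][2] = 4 + 10 = 14, A[2][2] + B[2][2] = 4 + 2 = 6) = -4 (attained at k = 0)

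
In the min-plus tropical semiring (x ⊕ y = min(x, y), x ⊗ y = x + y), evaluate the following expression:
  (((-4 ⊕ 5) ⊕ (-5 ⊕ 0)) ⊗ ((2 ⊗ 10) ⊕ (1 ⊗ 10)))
(((-4 ⊕ 5) ⊕ (-5 ⊕ 0)) ⊗ ((2 ⊗ 10) ⊕ (1 ⊗ 10))) = 6

Expand innermost to outermost. Recall ⊕ takes the minimum of its arguments and ⊗ takes their sum. Working out the expression (((-4 ⊕ 5) ⊕ (-5 ⊕ 0)) ⊗ ((2 ⊗ 10) ⊕ (1 ⊗ 10))) gives 6.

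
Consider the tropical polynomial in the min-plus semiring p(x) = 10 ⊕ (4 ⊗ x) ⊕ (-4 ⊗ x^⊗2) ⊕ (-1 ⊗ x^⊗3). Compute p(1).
p(1) = -2

A tropical monomial a ⊗ x^⊗i evaluates to a + i · x. Evaluating each term at x = 1:
  Term 0 contributes 10 + 0 · 1 = 10
  Term 1 contributes 4 + 1 · 1 = 5
  Term 2 contributes -4 + 2 · 1 = -2
  Term 3 contributes -1 + 3 · 1 = 2
p(1) = ⊕ of these = min[10, 5, -2, 2] = -2.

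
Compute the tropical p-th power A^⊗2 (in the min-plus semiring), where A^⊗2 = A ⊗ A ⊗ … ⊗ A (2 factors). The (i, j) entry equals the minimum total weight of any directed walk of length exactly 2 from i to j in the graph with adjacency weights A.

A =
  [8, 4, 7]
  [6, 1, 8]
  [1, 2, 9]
A^⊗2 =
  [8, 5, 12]
  [7, 2, 9]
  [8, 3, 8]

Each entry (A^⊗2)_ij equals the minimum over all length-2 walks i = v_0 → v_1 → … → v_2 = j of Σ_t A[v_t][v_{t+1}]. For example, for (i, j) = (0, 2) we minimise over 3 possible intermediate vertex sequences; the minimum is 12, attained along the walk 0 → 1 → 2.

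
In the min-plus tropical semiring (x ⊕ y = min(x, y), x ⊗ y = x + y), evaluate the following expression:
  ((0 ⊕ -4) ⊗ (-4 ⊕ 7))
((0 ⊕ -4) ⊗ (-4 ⊕ 7)) = -8

Expand innermost to outermost. Recall ⊕ takes the minimum of its arguments and ⊗ takes their sum. Working out the expression ((0 ⊕ -4) ⊗ (-4 ⊕ 7)) gives -8.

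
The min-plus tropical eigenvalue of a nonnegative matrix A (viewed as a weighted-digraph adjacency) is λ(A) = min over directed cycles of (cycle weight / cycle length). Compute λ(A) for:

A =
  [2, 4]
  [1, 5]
λ(A) = 2

Enumerate directed cycles and compute their means (weight / length). Sample:
  cycle 0 → 0: weight = 2, length = 1, mean = 2/1 ≈ 2.000
  cycle 1 → 1: weight = 5, length = 1, mean = 5/1 ≈ 5.000
  cycle 0 → 1 → 0: weight = 5, length = 2, mean = 5/2 ≈ 2.500
  cycle 1 → 0 → 1: weight = 5, length = 2, mean = 5/2 ≈ 2.500
Minimum mean = 2.000, attained e.g. along the cycle 0 → 0 with weight 2 and length 1. So λ(A) = 2/1 = 2.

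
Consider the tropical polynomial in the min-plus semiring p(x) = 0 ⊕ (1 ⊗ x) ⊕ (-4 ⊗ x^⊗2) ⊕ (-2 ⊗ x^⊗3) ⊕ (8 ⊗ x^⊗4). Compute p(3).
p(3) = 0

A tropical monomial a ⊗ x^⊗i evaluates to a + i · x. Evaluating each term at x = 3:
  Term 0 contributes 0 + 0 · 3 = 0
  Term 1 contributes 1 + 1 · 3 = 4
  Term 2 contributes -4 + 2 · 3 = 2
  Term 3 contributes -2 + 3 · 3 = 7
  Term 4 contributes 8 + 4 · 3 = 20
p(3) = ⊕ of these = min[0, 4, 2, 7, 20] = 0.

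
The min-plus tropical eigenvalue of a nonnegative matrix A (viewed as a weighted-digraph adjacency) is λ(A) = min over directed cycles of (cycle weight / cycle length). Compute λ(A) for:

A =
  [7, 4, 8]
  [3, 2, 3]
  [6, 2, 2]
λ(A) = 2

Enumerate directed cycles and compute their means (weight / length). Sample:
  cycle 0 → 0: weight = 7, length = 1, mean = 7/1 ≈ 7.000
  cycle 1 → 1: weight = 2, length = 1, mean = 2/1 ≈ 2.000
  cycle 2 → 2: weight = 2, length = 1, mean = 2/1 ≈ 2.000
  cycle 0 → 1 → 0: weight = 7, length = 2, mean = 7/2 ≈ 3.500
  cycle 0 → 2 → 0: weight = 14, length = 2, mean = 14/2 ≈ 7.000
  cycle 1 → 0 → 1: weight = 7, length = 2, mean = 7/2 ≈ 3.500
Minimum mean = 2.000, attained e.g. along the cycle 1 → 1 with weight 2 and length 1. So λ(A) = 2/1 = 2.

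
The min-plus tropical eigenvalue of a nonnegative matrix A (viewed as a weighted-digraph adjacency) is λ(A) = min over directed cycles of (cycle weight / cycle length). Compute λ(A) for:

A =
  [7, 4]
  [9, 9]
λ(A) = 13/2

Enumerate directed cycles and compute their means (weight / length). Sample:
  cycle 0 → 0: weight = 7, length = 1, mean = 7/1 ≈ 7.000
  cycle 1 → 1: weight = 9, length = 1, mean = 9/1 ≈ 9.000
  cycle 0 → 1 → 0: weight = 13, length = 2, mean = 13/2 ≈ 6.500
  cycle 1 → 0 → 1: weight = 13, length = 2, mean = 13/2 ≈ 6.500
Minimum mean = 6.500, attained e.g. along the cycle 0 → 1 → 0 with weight 13 and length 2. So λ(A) = 13/2 = 13/2.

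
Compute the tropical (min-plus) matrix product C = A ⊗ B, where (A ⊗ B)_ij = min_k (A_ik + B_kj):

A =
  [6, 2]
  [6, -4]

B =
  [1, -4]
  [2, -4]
A ⊗ B =
  [4, -2]
  [-2, -8]

Apply the min-plus product entry-by-entry:
  C[0][0] = min over k of (A[0][0] + B[0][0] = 6 + 1 = 7, A[0][1] + B[1][0] = 2 + 2 = 4) = 4 (attained at k = 1)
  C[0][1] = min over k of (A[0][0] + B[0][1] = 6 + -4 = 2, A[0][1] + B[1][1] = 2 + -4 = -2) = -2 (attained at k = 1)
  C[1][0] = min over k of (A[1][0] + B[0][0] = 6 + 1 = 7, A[1][1] + B[1][0] = -4 + 2 = -2) = -2 (attained at k = 1)
  C[1][1] = min over k of (A[1][0] + B[0][1] = 6 + -4 = 2, A[1][1] + B[1][1] = -4 + -4 = -8) = -8 (attained at k = 1)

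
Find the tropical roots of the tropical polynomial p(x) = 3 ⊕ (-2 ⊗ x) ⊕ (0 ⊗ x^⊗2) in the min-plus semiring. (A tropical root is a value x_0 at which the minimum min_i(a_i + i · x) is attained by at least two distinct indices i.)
Roots: {-2, 5}

Each tropical root is a break point of the lower envelope of the lines y = a_i + i · x (there are 3 lines, with slopes 0, 1, ..., 2). Only the lines that attain the minimum somewhere contribute to roots; other lines are dominated. Here the surviving (envelope) indices are i = 2, i = 1, i = 0.
Intersections between consecutive envelope lines give the roots: for adjacent envelope indices i < j the intersection is x = (a_i − a_j) / (j − i). Reading off the sorted break points: {-2, 5}.
Verification: at each break x_0, at least two indices attain the minimum of min_i(a_i + i · x_0).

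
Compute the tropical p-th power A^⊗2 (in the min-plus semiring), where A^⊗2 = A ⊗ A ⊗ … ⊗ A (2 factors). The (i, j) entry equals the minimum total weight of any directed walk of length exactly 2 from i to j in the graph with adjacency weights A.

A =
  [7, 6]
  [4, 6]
A^⊗2 =
  [10, 12]
  [10, 10]

Each entry (A^⊗2)_ij equals the minimum over all length-2 walks i = v_0 → v_1 → … → v_2 = j of Σ_t A[v_t][v_{t+1}]. For example, for (i, j) = (0, 1) we minimise over 2 possible intermediate vertex sequences; the minimum is 12, attained along the walk 0 → 1 → 1.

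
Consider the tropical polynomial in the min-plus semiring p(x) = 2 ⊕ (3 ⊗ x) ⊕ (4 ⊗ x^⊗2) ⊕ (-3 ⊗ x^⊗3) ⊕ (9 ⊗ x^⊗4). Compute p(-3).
p(-3) = -12

A tropical monomial a ⊗ x^⊗i evaluates to a + i · x. Evaluating each term at x = -3:
  Term 0 contributes 2 + 0 · -3 = 2
  Term 1 contributes 3 + 1 · -3 = 0
  Term 2 contributes 4 + 2 · -3 = -2
  Term 3 contributes -3 + 3 · -3 = -12
  Term 4 contributes 9 + 4 · -3 = -3
p(-3) = ⊕ of these = min[2, 0, -2, -12, -3] = -12.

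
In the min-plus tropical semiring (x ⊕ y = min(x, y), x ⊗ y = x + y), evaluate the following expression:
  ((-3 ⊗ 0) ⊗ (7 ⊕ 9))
((-3 ⊗ 0) ⊗ (7 ⊕ 9)) = 4

Expand innermost to outermost. Recall ⊕ takes the minimum of its arguments and ⊗ takes their sum. Working out the expression ((-3 ⊗ 0) ⊗ (7 ⊕ 9)) gives 4.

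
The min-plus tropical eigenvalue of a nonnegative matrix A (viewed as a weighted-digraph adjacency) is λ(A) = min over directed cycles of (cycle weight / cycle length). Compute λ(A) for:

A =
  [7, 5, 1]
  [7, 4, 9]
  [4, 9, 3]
λ(A) = 5/2

Enumerate directed cycles and compute their means (weight / length). Sample:
  cycle 0 → 0: weight = 7, length = 1, mean = 7/1 ≈ 7.000
  cycle 1 → 1: weight = 4, length = 1, mean = 4/1 ≈ 4.000
  cycle 2 → 2: weight = 3, length = 1, mean = 3/1 ≈ 3.000
  cycle 0 → 1 → 0: weight = 12, length = 2, mean = 12/2 ≈ 6.000
  cycle 0 → 2 → 0: weight = 5, length = 2, mean = 5/2 ≈ 2.500
  cycle 1 → 0 → 1: weight = 12, length = 2, mean = 12/2 ≈ 6.000
Minimum mean = 2.500, attained e.g. along the cycle 0 → 2 → 0 with weight 5 and length 2. So λ(A) = 5/2 = 5/2.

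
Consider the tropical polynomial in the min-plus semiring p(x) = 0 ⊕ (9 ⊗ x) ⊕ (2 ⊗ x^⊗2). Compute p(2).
p(2) = 0

A tropical monomial a ⊗ x^⊗i evaluates to a + i · x. Evaluating each term at x = 2:
  Term 0 contributes 0 + 0 · 2 = 0
  Term 1 contributes 9 + 1 · 2 = 11
  Term 2 contributes 2 + 2 · 2 = 6
p(2) = ⊕ of these = min[0, 11, 6] = 0.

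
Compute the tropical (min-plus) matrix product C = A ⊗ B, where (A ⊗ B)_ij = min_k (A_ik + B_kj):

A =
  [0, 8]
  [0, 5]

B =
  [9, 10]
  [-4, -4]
A ⊗ B =
  [4, 4]
  [1, 1]

Apply the min-plus product entry-by-entry:
  C[0][0] = min over k of (A[0][0] + B[0][0] = 0 + 9 = 9, A[0][1] + B[1][0] = 8 + -4 = 4) = 4 (attained at k = 1)
  C[0][1] = min over k of (A[0][0] + B[0][1] = 0 + 10 = 10, A[0][1] + B[1][1] = 8 + -4 = 4) = 4 (attained at k = 1)
  C[1][0] = min over k of (A[1][0] + B[0][0] = 0 + 9 = 9, A[1][1] + B[1][0] = 5 + -4 = 1) = 1 (attained at k = 1)
  C[1][1] = min over k of (A[1][0] + B[0][1] = 0 + 10 = 10, A[1][1] + B[1][1] = 5 + -4 = 1) = 1 (attained at k = 1)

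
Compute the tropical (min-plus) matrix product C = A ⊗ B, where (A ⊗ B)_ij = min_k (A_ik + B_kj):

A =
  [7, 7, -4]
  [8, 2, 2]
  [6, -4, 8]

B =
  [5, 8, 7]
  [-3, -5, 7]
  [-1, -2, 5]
A ⊗ B =
  [-5, -6, 1]
  [-1, -3, 7]
  [-7, -9, 3]

Apply the min-plus product entry-by-entry:
  C[0][0] = min over k of (A[0][0] + B[0][0] = 7 + 5 = 12, A[0][1] + B[1][0] = 7 + -3 = 4, A[0][2] + B[2][0] = -4 + -1 = -5) = -5 (attained at k = 2)
  C[0][1] = min over k of (A[0][0] + B[0][1] = 7 + 8 = 15, A[0][1] + B[1][1] = 7 + -5 = 2, A[0][2] + B[2][1] = -4 + -2 = -6) = -6 (attained at k = 2)
  C[0][2] = min over k of (A[0][0] + B[0][2] = 7 + 7 = 14, A[0][1] + B[1][2] = 7 + 7 = 14, A[0][2] + B[2][2] = -4 + 5 = 1) = 1 (attained at k = 2)
  C[1][0] = min over k of (A[1][0] + B[0][0] = 8 + 5 = 13, A[1][1] + B[1][0] = 2 + -3 = -1, A[1][2] + B[2][0] = 2 + -1 = 1) = -1 (attained at k = 1)
  C[1][1] = min over k of (A[1][0] + B[0][1] = 8 + 8 = 16, A[1][1] + B[1][1] = 2 + -5 = -3, A[1][2] + B[2][1] = 2 + -2 = 0) = -3 (attained at k = 1)
  C[1][2] = min over k of (A[1][0] + B[0][2] = 8 + 7 = 15, A[1][1] + B[1][2] = 2 + 7 = 9, A[1][2] + B[2][2] = 2 + 5 = 7) = 7 (attained at k = 2)
  C[2][0] = min over k of (A[2][0] + B[0][0] = 6 + 5 = 11, A[2][1] + B[1][0] = -4 + -3 = -7, A[2][2] + B[2][0] = 8 + -1 = 7) = -7 (attained at k = 1)
  C[2][1] = min over k of (A[2][0] + B[0][1] = 6 + 8 = 14, A[2][1] + B[1][1] = -4 + -5 = -9, A[2][2] + B[2][1] = 8 + -2 = 6) = -9 (attained at k = 1)
  C[2][2] = min over k of (A[2][0] + B[0][2] = 6 + 7 = 13, A[2][1] + B[1][2] = -4 + 7 = 3, A[2][2] + B[2][2] = 8 + 5 = 13) = 3 (attained at k = 1)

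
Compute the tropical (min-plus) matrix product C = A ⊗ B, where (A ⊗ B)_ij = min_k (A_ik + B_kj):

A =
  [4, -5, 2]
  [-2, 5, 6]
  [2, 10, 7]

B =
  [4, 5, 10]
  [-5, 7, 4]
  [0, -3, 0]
A ⊗ B =
  [-10, -1, -1]
  [0, 3, 6]
  [5, 4, 7]

Apply the min-plus product entry-by-entry:
  C[0][0] = min over k of (A[0][0] + B[0][0] = 4 + 4 = 8, A[0][1] + B[1][0] = -5 + -5 = -10, A[0][2] + B[2][0] = 2 + 0 = 2) = -10 (attained at k = 1)
  C[0][1] = min over k of (A[0][0] + B[0][1] = 4 + 5 = 9, A[0][1] + B[1][1] = -5 + 7 = 2, A[0][2] + B[2][1] = 2 + -3 = -1) = -1 (attained at k = 2)
  C[0][2] = min over k of (A[0][0] + B[0][2] = 4 + 10 = 14, A[0][1] + B[1][2] = -5 + 4 = -1, A[0][2] + B[2][2] = 2 + 0 = 2) = -1 (attained at k = 1)
  C[1][0] = min over k of (A[1][0] + B[0][0] = -2 + 4 = 2, A[1][1] + B[1][0] = 5 + -5 = 0, A[1][2] + B[2][0] = 6 + 0 = 6) = 0 (attained at k = 1)
  C[1][1] = min over k of (A[1][0] + B[0][1] = -2 + 5 = 3, A[1][1] + B[1][1] = 5 + 7 = 12, A[1][2] + B[2][1] = 6 + -3 = 3) = 3 (attained at k = 0)
  C[1][2] = min over k of (A[1][0] + B[0][2] = -2 + 10 = 8, A[1][1] + B[1][2] = 5 + 4 = 9, A[1][2] + B[2][2] = 6 + 0 = 6) = 6 (attained at k = 2)
  C[2][0] = min over k of (A[2][0] + B[0][0] = 2 + 4 = 6, A[2][1] + B[1][0] = 10 + -5 = 5, A[2][2] + B[2][0] = 7 + 0 = 7) = 5 (attained at k = 1)
  C[2][1] = min over k of (A[2][0] + B[0][1] = 2 + 5 = 7, A[2][1] + B[1][1] = 10 + 7 = 17, A[2][2] + B[2][1] = 7 + -3 = 4) = 4 (attained at k = 2)
  C[2][2] = min over k of (A[2][0] + B[0][2] = 2 + 10 = 12, A[2][1] + B[1][2] = 10 + 4 = 14, A[2][2] + B[2][2] = 7 + 0 = 7) = 7 (attained at k = 2)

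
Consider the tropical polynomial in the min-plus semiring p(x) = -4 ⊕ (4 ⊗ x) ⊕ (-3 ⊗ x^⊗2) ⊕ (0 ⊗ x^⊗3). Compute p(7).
p(7) = -4

A tropical monomial a ⊗ x^⊗i evaluates to a + i · x. Evaluating each term at x = 7:
  Term 0 contributes -4 + 0 · 7 = -4
  Term 1 contributes 4 + 1 · 7 = 11
  Term 2 contributes -3 + 2 · 7 = 11
  Term 3 contributes 0 + 3 · 7 = 21
p(7) = ⊕ of these = min[-4, 11, 11, 21] = -4.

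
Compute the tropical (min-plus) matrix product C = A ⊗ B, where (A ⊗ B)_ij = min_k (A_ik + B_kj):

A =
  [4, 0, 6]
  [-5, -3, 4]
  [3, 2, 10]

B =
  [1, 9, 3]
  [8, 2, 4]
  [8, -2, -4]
A ⊗ B =
  [5, 2, 2]
  [-4, -1, -2]
  [4, 4, 6]

Apply the min-plus product entry-by-entry:
  C[0][0] = min over k of (A[0][0] + B[0][0] = 4 + 1 = 5, A[0][1] + B[1][0] = 0 + 8 = 8, A[0][2] + B[2][0] = 6 + 8 = 14) = 5 (attained at k = 0)
  C[0][1] = min over k of (A[0][0] + B[0][1] = 4 + 9 = 13, A[0][1] + B[1][1] = 0 + 2 = 2, A[0][2] + B[2][1] = 6 + -2 = 4) = 2 (attained at k = 1)
  C[0][2] = min over k of (A[0][0] + B[0][2] = 4 + 3 = 7, A[0][1] + B[1][2] = 0 + 4 = 4, A[0][2] + B[2][2] = 6 + -4 = 2) = 2 (attained at k = 2)
  C[1][0] = min over k of (A[1][0] + B[0][0] = -5 + 1 = -4, A[1][1] + B[1][0] = -3 + 8 = 5, A[1][2] + B[2][0] = 4 + 8 = 12) = -4 (attained at k = 0)
  C[1][1] = min over k of (A[1][0] + B[0][1] = -5 + 9 = 4, A[1][1] + B[1][1] = -3 + 2 = -1, A[1][2] + B[2][1] = 4 + -2 = 2) = -1 (attained at k = 1)
  C[1][2] = min over k of (A[1][0] + B[0][2] = -5 + 3 = -2, A[1][1] + B[1][2] = -3 + 4 = 1, A[1][2] + B[2][2] = 4 + -4 = 0) = -2 (attained at k = 0)
  C[2][0] = min over k of (A[2][0] + B[0][0] = 3 + 1 = 4, A[2][1] + B[1][0] = 2 + 8 = 10, A[2][2] + B[2][0] = 10 + 8 = 18) = 4 (attained at k = 0)
  C[2][1] = min over k of (A[2][0] + B[0][1] = 3 + 9 = 12, A[2][1] + B[1][1] = 2 + 2 = 4, A[2][2] + B[2][1] = 10 + -2 = 8) = 4 (attained at k = 1)
  C[2][2] = min over k of (A[2][0] + B[0][2] = 3 + 3 = 6, A[2][1] + B[1][2] = 2 + 4 = 6, A[2][2] + B[2][2] = 10 + -4 = 6) = 6 (attained at k = 0)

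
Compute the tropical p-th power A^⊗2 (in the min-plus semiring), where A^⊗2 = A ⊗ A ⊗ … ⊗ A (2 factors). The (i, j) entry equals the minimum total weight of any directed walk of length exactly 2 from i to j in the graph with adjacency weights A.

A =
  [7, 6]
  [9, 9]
A^⊗2 =
  [14, 13]
  [16, 15]

Each entry (A^⊗2)_ij equals the minimum over all length-2 walks i = v_0 → v_1 → … → v_2 = j of Σ_t A[v_t][v_{t+1}]. For example, for (i, j) = (0, 1) we minimise over 2 possible intermediate vertex sequences; the minimum is 13, attained along the walk 0 → 0 → 1.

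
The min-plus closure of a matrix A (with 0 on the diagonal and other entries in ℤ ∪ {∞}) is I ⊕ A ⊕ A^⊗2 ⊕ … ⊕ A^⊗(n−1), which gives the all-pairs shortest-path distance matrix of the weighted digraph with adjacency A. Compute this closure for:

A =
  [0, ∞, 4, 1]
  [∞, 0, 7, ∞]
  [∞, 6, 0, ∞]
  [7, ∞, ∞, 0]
Closure =
  [0, 10, 4, 1]
  [∞, 0, 7, ∞]
  [∞, 6, 0, ∞]
  [7, 17, 11, 0]

This is the Floyd-Warshall all-pairs shortest-path computation. For each intermediate vertex k = 0, 1, …, 3, update dist[i][j] ← min(dist[i][j], dist[i][k] + dist[k][j]). The final matrix gives, for each (i, j), the minimum total weight of any directed path from i to j (possibly empty when i = j).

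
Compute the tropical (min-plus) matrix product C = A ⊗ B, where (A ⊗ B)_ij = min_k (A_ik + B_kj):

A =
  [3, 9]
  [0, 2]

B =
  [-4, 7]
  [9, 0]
A ⊗ B =
  [-1, 9]
  [-4, 2]

Apply the min-plus product entry-by-entry:
  C[0][0] = min over k of (A[0][0] + B[0][0] = 3 + -4 = -1, A[0][1] + B[1][0] = 9 + 9 = 18) = -1 (attained at k = 0)
  C[0][1] = min over k of (A[0][0] + B[0][1] = 3 + 7 = 10, A[0][1] + B[1][1] = 9 + 0 = 9) = 9 (attained at k = 1)
  C[1][0] = min over k of (A[1][0] + B[0][0] = 0 + -4 = -4, A[1][1] + B[1][0] = 2 + 9 = 11) = -4 (attained at k = 0)
  C[1][1] = min over k of (A[1][0] + B[0][1] = 0 + 7 = 7, A[1][1] + B[1][1] = 2 + 0 = 2) = 2 (attained at k = 1)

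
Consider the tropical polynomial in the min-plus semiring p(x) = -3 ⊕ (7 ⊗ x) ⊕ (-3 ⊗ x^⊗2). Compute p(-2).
p(-2) = -7

A tropical monomial a ⊗ x^⊗i evaluates to a + i · x. Evaluating each term at x = -2:
  Term 0 contributes -3 + 0 · -2 = -3
  Term 1 contributes 7 + 1 · -2 = 5
  Term 2 contributes -3 + 2 · -2 = -7
p(-2) = ⊕ of these = min[-3, 5, -7] = -7.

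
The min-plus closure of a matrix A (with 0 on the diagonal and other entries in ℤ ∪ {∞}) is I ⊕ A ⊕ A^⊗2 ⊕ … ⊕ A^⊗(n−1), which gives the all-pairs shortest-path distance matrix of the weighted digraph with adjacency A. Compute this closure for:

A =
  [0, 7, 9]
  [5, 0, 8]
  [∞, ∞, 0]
Closure =
  [0, 7, 9]
  [5, 0, 8]
  [∞, ∞, 0]

This is the Floyd-Warshall all-pairs shortest-path computation. For each intermediate vertex k = 0, 1, …, 2, update dist[i][j] ← min(dist[i][j], dist[i][k] + dist[k][j]). The final matrix gives, for each (i, j), the minimum total weight of any directed path from i to j (possibly empty when i = j).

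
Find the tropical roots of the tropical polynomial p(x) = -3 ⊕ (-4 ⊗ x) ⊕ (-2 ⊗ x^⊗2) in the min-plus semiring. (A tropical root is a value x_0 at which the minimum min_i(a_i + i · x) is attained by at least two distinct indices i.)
Roots: {-2, 1}

Each tropical root is a break point of the lower envelope of the lines y = a_i + i · x (there are 3 lines, with slopes 0, 1, ..., 2). Only the lines that attain the minimum somewhere contribute to roots; other lines are dominated. Here the surviving (envelope) indices are i = 2, i = 1, i = 0.
Intersections between consecutive envelope lines give the roots: for adjacent envelope indices i < j the intersection is x = (a_i − a_j) / (j − i). Reading off the sorted break points: {-2, 1}.
Verification: at each break x_0, at least two indices attain the minimum of min_i(a_i + i · x_0).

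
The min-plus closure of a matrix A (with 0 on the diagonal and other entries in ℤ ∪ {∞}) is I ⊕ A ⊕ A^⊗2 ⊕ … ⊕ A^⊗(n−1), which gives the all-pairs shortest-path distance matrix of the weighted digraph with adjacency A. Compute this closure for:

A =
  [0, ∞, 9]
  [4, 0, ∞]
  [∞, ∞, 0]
Closure =
  [0, ∞, 9]
  [4, 0, 13]
  [∞, ∞, 0]

This is the Floyd-Warshall all-pairs shortest-path computation. For each intermediate vertex k = 0, 1, …, 2, update dist[i][j] ← min(dist[i][j], dist[i][k] + dist[k][j]). The final matrix gives, for each (i, j), the minimum total weight of any directed path from i to j (possibly empty when i = j).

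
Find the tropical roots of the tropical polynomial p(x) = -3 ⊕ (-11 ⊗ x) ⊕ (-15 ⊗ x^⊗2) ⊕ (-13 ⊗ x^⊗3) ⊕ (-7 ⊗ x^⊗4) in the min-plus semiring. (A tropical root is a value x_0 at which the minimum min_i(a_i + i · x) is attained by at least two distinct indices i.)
Roots: {-6, -2, 4, 8}

Each tropical root is a break point of the lower envelope of the lines y = a_i + i · x (there are 5 lines, with slopes 0, 1, ..., 4). Only the lines that attain the minimum somewhere contribute to roots; other lines are dominated. Here the surviving (envelope) indices are i = 4, i = 3, i = 2, i = 1, i = 0.
Intersections between consecutive envelope lines give the roots: for adjacent envelope indices i < j the intersection is x = (a_i − a_j) / (j − i). Reading off the sorted break points: {-6, -2, 4, 8}.
Verification: at each break x_0, at least two indices attain the minimum of min_i(a_i + i · x_0).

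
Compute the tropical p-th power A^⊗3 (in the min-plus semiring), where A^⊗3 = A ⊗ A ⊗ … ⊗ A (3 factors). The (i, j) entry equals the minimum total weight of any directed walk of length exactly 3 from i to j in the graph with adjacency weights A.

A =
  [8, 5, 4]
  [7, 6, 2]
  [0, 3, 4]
A^⊗3 =
  [7, 9, 8]
  [6, 7, 6]
  [4, 7, 7]

Each entry (A^⊗3)_ij equals the minimum over all length-3 walks i = v_0 → v_1 → … → v_3 = j of Σ_t A[v_t][v_{t+1}]. For example, for (i, j) = (0, 2) we minimise over 9 possible intermediate vertex sequences; the minimum is 8, attained along the walk 0 → 2 → 0 → 2.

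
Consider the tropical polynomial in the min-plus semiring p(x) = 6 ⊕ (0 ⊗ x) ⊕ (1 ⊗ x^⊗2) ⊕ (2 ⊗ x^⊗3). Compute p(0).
p(0) = 0

A tropical monomial a ⊗ x^⊗i evaluates to a + i · x. Evaluating each term at x = 0:
  Term 0 contributes 6 + 0 · 0 = 6
  Term 1 contributes 0 + 1 · 0 = 0
  Term 2 contributes 1 + 2 · 0 = 1
  Term 3 contributes 2 + 3 · 0 = 2
p(0) = ⊕ of these = min[6, 0, 1, 2] = 0.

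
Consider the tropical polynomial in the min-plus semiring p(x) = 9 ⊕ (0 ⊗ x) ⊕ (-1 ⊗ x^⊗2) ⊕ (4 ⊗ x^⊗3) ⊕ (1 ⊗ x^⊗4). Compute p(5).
p(5) = 5

A tropical monomial a ⊗ x^⊗i evaluates to a + i · x. Evaluating each term at x = 5:
  Term 0 contributes 9 + 0 · 5 = 9
  Term 1 contributes 0 + 1 · 5 = 5
  Term 2 contributes -1 + 2 · 5 = 9
  Term 3 contributes 4 + 3 · 5 = 19
  Term 4 contributes 1 + 4 · 5 = 21
p(5) = ⊕ of these = min[9, 5, 9, 19, 21] = 5.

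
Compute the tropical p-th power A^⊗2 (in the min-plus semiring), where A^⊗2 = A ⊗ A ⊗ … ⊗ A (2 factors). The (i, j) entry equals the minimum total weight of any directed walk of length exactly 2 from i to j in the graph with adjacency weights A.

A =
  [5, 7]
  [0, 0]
A^⊗2 =
  [7, 7]
  [0, 0]

Each entry (A^⊗2)_ij equals the minimum over all length-2 walks i = v_0 → v_1 → … → v_2 = j of Σ_t A[v_t][v_{t+1}]. For example, for (i, j) = (0, 1) we minimise over 2 possible intermediate vertex sequences; the minimum is 7, attained along the walk 0 → 1 → 1.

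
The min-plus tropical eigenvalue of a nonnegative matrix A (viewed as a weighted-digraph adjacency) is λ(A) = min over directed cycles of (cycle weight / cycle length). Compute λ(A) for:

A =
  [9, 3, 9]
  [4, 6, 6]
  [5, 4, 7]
λ(A) = 7/2

Enumerate directed cycles and compute their means (weight / length). Sample:
  cycle 0 → 0: weight = 9, length = 1, mean = 9/1 ≈ 9.000
  cycle 1 → 1: weight = 6, length = 1, mean = 6/1 ≈ 6.000
  cycle 2 → 2: weight = 7, length = 1, mean = 7/1 ≈ 7.000
  cycle 0 → 1 → 0: weight = 7, length = 2, mean = 7/2 ≈ 3.500
  cycle 0 → 2 → 0: weight = 14, length = 2, mean = 14/2 ≈ 7.000
  cycle 1 → 0 → 1: weight = 7, length = 2, mean = 7/2 ≈ 3.500
Minimum mean = 3.500, attained e.g. along the cycle 0 → 1 → 0 with weight 7 and length 2. So λ(A) = 7/2 = 7/2.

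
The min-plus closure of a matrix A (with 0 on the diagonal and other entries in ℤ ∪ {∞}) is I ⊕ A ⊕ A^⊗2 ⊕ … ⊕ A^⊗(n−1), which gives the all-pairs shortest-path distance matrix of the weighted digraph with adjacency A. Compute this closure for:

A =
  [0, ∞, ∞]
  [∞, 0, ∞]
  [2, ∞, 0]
Closure =
  [0, ∞, ∞]
  [∞, 0, ∞]
  [2, ∞, 0]

This is the Floyd-Warshall all-pairs shortest-path computation. For each intermediate vertex k = 0, 1, …, 2, update dist[i][j] ← min(dist[i][j], dist[i][k] + dist[k][j]). The final matrix gives, for each (i, j), the minimum total weight of any directed path from i to j (possibly empty when i = j).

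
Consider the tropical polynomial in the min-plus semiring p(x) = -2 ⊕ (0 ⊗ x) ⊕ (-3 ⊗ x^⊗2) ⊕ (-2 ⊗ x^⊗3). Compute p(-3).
p(-3) = -11

A tropical monomial a ⊗ x^⊗i evaluates to a + i · x. Evaluating each term at x = -3:
  Term 0 contributes -2 + 0 · -3 = -2
  Term 1 contributes 0 + 1 · -3 = -3
  Term 2 contributes -3 + 2 · -3 = -9
  Term 3 contributes -2 + 3 · -3 = -11
p(-3) = ⊕ of these = min[-2, -3, -9, -11] = -11.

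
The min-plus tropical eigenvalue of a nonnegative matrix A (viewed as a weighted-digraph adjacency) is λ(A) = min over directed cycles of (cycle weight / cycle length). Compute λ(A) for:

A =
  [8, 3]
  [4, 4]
λ(A) = 7/2

Enumerate directed cycles and compute their means (weight / length). Sample:
  cycle 0 → 0: weight = 8, length = 1, mean = 8/1 ≈ 8.000
  cycle 1 → 1: weight = 4, length = 1, mean = 4/1 ≈ 4.000
  cycle 0 → 1 → 0: weight = 7, length = 2, mean = 7/2 ≈ 3.500
  cycle 1 → 0 → 1: weight = 7, length = 2, mean = 7/2 ≈ 3.500
Minimum mean = 3.500, attained e.g. along the cycle 0 → 1 → 0 with weight 7 and length 2. So λ(A) = 7/2 = 7/2.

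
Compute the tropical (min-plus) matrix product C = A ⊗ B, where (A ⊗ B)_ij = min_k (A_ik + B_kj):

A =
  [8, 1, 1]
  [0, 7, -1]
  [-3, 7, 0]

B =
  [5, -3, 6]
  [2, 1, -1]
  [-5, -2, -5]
A ⊗ B =
  [-4, -1, -4]
  [-6, -3, -6]
  [-5, -6, -5]

Apply the min-plus product entry-by-entry:
  C[0][0] = min over k of (A[0][0] + B[0][0] = 8 + 5 = 13, A[0][1] + B[1][0] = 1 + 2 = 3, A[0][2] + B[2][0] = 1 + -5 = -4) = -4 (attained at k = 2)
  C[0][1] = min over k of (A[0][0] + B[0][1] = 8 + -3 = 5, A[0][1] + B[1][1] = 1 + 1 = 2, A[0][2] + B[2][1] = 1 + -2 = -1) = -1 (attained at k = 2)
  C[0][2] = min over k of (A[0][0] + B[0][2] = 8 + 6 = 14, A[0][1] + B[1][2] = 1 + -1 = 0, A[0][2] + B[2][2] = 1 + -5 = -4) = -4 (attained at k = 2)
  C[1][0] = min over k of (A[1][0] + B[0][0] = 0 + 5 = 5, A[1][1] + B[1][0] = 7 + 2 = 9, A[1][2] + B[2][0] = -1 + -5 = -6) = -6 (attained at k = 2)
  C[1][1] = min over k of (A[1][0] + B[0][1] = 0 + -3 = -3, A[1][1] + B[1][1] = 7 + 1 = 8, A[1][2] + B[2][1] = -1 + -2 = -3) = -3 (attained at k = 0)
  C[1][2] = min over k of (A[1][0] + B[0][2] = 0 + 6 = 6, A[1][1] + B[1][2] = 7 + -1 = 6, A[1][2] + B[2][2] = -1 + -5 = -6) = -6 (attained at k = 2)
  C[2][0] = min over k of (A[2][0] + B[0][0] = -3 + 5 = 2, A[2][1] + B[1][0] = 7 + 2 = 9, A[2][2] + B[2][0] = 0 + -5 = -5) = -5 (attained at k = 2)
  C[2][1] = min over k of (A[2][0] + B[0][1] = -3 + -3 = -6, A[2][1] + B[1][1] = 7 + 1 = 8, A[2][2] + B[2][1] = 0 + -2 = -2) = -6 (attained at k = 0)
  C[2][2] = min over k of (A[2][0] + B[0][2] = -3 + 6 = 3, A[2][1] + B[1][2] = 7 + -1 = 6, A[2][2] + B[2][2] = 0 + -5 = -5) = -5 (attained at k = 2)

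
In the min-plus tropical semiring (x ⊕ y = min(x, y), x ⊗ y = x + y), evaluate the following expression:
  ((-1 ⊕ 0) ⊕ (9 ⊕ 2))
((-1 ⊕ 0) ⊕ (9 ⊕ 2)) = -1

Expand innermost to outermost. Recall ⊕ takes the minimum of its arguments and ⊗ takes their sum. Working out the expression ((-1 ⊕ 0) ⊕ (9 ⊕ 2)) gives -1.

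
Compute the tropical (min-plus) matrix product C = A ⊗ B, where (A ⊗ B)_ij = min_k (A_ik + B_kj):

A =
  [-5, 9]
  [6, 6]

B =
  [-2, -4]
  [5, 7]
A ⊗ B =
  [-7, -9]
  [4, 2]

Apply the min-plus product entry-by-entry:
  C[0][0] = min over k of (A[0][0] + B[0][0] = -5 + -2 = -7, A[0][1] + B[1][0] = 9 + 5 = 14) = -7 (attained at k = 0)
  C[0][1] = min over k of (A[0][0] + B[0][1] = -5 + -4 = -9, A[0][1] + B[1][1] = 9 + 7 = 16) = -9 (attained at k = 0)
  C[1][0] = min over k of (A[1][0] + B[0][0] = 6 + -2 = 4, A[1][1] + B[1][0] = 6 + 5 = 11) = 4 (attained at k = 0)
  C[1][1] = min over k of (A[1][0] + B[0][1] = 6 + -4 = 2, A[1][1] + B[1][1] = 6 + 7 = 13) = 2 (attained at k = 0)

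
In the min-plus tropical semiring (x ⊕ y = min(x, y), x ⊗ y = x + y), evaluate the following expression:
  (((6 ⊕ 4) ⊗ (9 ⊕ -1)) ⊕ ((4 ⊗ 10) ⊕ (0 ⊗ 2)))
(((6 ⊕ 4) ⊗ (9 ⊕ -1)) ⊕ ((4 ⊗ 10) ⊕ (0 ⊗ 2))) = 2

Expand innermost to outermost. Recall ⊕ takes the minimum of its arguments and ⊗ takes their sum. Working out the expression (((6 ⊕ 4) ⊗ (9 ⊕ -1)) ⊕ ((4 ⊗ 10) ⊕ (0 ⊗ 2))) gives 2.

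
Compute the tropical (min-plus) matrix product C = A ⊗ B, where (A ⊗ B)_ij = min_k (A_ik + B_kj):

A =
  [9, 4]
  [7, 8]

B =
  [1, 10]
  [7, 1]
A ⊗ B =
  [10, 5]
  [8, 9]

Apply the min-plus product entry-by-entry:
  C[0][0] = min over k of (A[0][0] + B[0][0] = 9 + 1 = 10, A[0][1] + B[1][0] = 4 + 7 = 11) = 10 (attained at k = 0)
  C[0][1] = min over k of (A[0][0] + B[0][1] = 9 + 10 = 19, A[0][1] + B[1][1] = 4 + 1 = 5) = 5 (attained at k = 1)
  C[1][0] = min over k of (A[1][0] + B[0][0] = 7 + 1 = 8, A[1][1] + B[1][0] = 8 + 7 = 15) = 8 (attained at k = 0)
  C[1][1] = min over k of (A[1][0] + B[0][1] = 7 + 10 = 17, A[1][1] + B[1][1] = 8 + 1 = 9) = 9 (attained at k = 1)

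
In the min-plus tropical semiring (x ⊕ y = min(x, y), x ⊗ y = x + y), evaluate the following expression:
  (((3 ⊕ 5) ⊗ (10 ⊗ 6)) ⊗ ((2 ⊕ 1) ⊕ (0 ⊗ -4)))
(((3 ⊕ 5) ⊗ (10 ⊗ 6)) ⊗ ((2 ⊕ 1) ⊕ (0 ⊗ -4))) = 15

Expand innermost to outermost. Recall ⊕ takes the minimum of its arguments and ⊗ takes their sum. Working out the expression (((3 ⊕ 5) ⊗ (10 ⊗ 6)) ⊗ ((2 ⊕ 1) ⊕ (0 ⊗ -4))) gives 15.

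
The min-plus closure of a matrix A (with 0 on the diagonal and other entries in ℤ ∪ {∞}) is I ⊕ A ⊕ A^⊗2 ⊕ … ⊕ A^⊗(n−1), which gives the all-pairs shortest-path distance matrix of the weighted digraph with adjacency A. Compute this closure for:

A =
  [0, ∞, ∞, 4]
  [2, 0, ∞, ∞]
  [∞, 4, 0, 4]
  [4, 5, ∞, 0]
Closure =
  [0, 9, ∞, 4]
  [2, 0, ∞, 6]
  [6, 4, 0, 4]
  [4, 5, ∞, 0]

This is the Floyd-Warshall all-pairs shortest-path computation. For each intermediate vertex k = 0, 1, …, 3, update dist[i][j] ← min(dist[i][j], dist[i][k] + dist[k][j]). The final matrix gives, for each (i, j), the minimum total weight of any directed path from i to j (possibly empty when i = j).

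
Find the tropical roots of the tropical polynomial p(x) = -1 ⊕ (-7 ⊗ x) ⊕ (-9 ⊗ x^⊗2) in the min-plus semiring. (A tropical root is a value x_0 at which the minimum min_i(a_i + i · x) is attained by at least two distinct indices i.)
Roots: {2, 6}

Each tropical root is a break point of the lower envelope of the lines y = a_i + i · x (there are 3 lines, with slopes 0, 1, ..., 2). Only the lines that attain the minimum somewhere contribute to roots; other lines are dominated. Here the surviving (envelope) indices are i = 2, i = 1, i = 0.
Intersections between consecutive envelope lines give the roots: for adjacent envelope indices i < j the intersection is x = (a_i − a_j) / (j − i). Reading off the sorted break points: {2, 6}.
Verification: at each break x_0, at least two indices attain the minimum of min_i(a_i + i · x_0).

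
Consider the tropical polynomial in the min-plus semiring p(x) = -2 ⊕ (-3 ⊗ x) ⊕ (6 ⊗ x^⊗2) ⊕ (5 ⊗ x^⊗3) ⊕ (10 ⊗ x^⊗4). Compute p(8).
p(8) = -2

A tropical monomial a ⊗ x^⊗i evaluates to a + i · x. Evaluating each term at x = 8:
  Term 0 contributes -2 + 0 · 8 = -2
  Term 1 contributes -3 + 1 · 8 = 5
  Term 2 contributes 6 + 2 · 8 = 22
  Term 3 contributes 5 + 3 · 8 = 29
  Term 4 contributes 10 + 4 · 8 = 42
p(8) = ⊕ of these = min[-2, 5, 22, 29, 42] = -2.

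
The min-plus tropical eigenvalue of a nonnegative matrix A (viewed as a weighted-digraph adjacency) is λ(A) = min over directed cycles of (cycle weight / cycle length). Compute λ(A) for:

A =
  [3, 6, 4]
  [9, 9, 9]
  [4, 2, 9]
λ(A) = 3

Enumerate directed cycles and compute their means (weight / length). Sample:
  cycle 0 → 0: weight = 3, length = 1, mean = 3/1 ≈ 3.000
  cycle 1 → 1: weight = 9, length = 1, mean = 9/1 ≈ 9.000
  cycle 2 → 2: weight = 9, length = 1, mean = 9/1 ≈ 9.000
  cycle 0 → 1 → 0: weight = 15, length = 2, mean = 15/2 ≈ 7.500
  cycle 0 → 2 → 0: weight = 8, length = 2, mean = 8/2 ≈ 4.000
  cycle 1 → 0 → 1: weight = 15, length = 2, mean = 15/2 ≈ 7.500
Minimum mean = 3.000, attained e.g. along the cycle 0 → 0 with weight 3 and length 1. So λ(A) = 3/1 = 3.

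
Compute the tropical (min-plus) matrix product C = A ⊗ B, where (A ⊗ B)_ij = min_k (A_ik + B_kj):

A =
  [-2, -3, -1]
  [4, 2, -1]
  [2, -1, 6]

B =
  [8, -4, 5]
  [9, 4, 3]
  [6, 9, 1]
A ⊗ B =
  [5, -6, 0]
  [5, 0, 0]
  [8, -2, 2]

Apply the min-plus product entry-by-entry:
  C[0][0] = min over k of (A[0][0] + B[0][0] = -2 + 8 = 6, A[0][1] + B[1][0] = -3 + 9 = 6, A[0][2] + B[2][0] = -1 + 6 = 5) = 5 (attained at k = 2)
  C[0][1] = min over k of (A[0][0] + B[0][1] = -2 + -4 = -6, A[0][1] + B[1][1] = -3 + 4 = 1, A[0][2] + B[2][1] = -1 + 9 = 8) = -6 (attained at k = 0)
  C[0][2] = min over k of (A[0][0] + B[0][2] = -2 + 5 = 3, A[0][1] + B[1][2] = -3 + 3 = 0, A[0][2] + B[2][2] = -1 + 1 = 0) = 0 (attained at k = 1)
  C[1][0] = min over k of (A[1][0] + B[0][0] = 4 + 8 = 12, A[1][1] + B[1][0] = 2 + 9 = 11, A[1][2] + B[2][0] = -1 + 6 = 5) = 5 (attained at k = 2)
  C[1][1] = min over k of (A[1][0] + B[0][1] = 4 + -4 = 0, A[1][1] + B[1][1] = 2 + 4 = 6, A[1][2] + B[2][1] = -1 + 9 = 8) = 0 (attained at k = 0)
  C[1][2] = min over k of (A[1][0] + B[0][2] = 4 + 5 = 9, A[1][1] + B[1][2] = 2 + 3 = 5, A[1][2] + B[2][2] = -1 + 1 = 0) = 0 (attained at k = 2)
  C[2][0] = min over k of (A[2][0] + B[0][0] = 2 + 8 = 10, A[2][1] + B[1][0] = -1 + 9 = 8, A[2][2] + B[2][0] = 6 + 6 = 12) = 8 (attained at k = 1)
  C[2][1] = min over k of (A[2][0] + B[0][1] = 2 + -4 = -2, A[2][1] + B[1][1] = -1 + 4 = 3, A[2][2] + B[2][1] = 6 + 9 = 15) = -2 (attained at k = 0)
  C[2][2] = min over k of (A[2][0] + B[0][2] = 2 + 5 = 7, A[2][1] + B[1][2] = -1 + 3 = 2, A[2][2] + B[2][2] = 6 + 1 = 7) = 2 (attained at k = 1)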